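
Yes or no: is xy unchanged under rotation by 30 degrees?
No

Applying rotation by 30 degrees: x' = x*cos(30 degrees) - y*sin(30 degrees) = sqrt(3)x/2 - y/2, y' = x*sin(30 degrees) + y*cos(30 degrees) = x/2 + sqrt(3)y/2

Substituting into xy:
(sqrt(3)x/2 - y/2)(x/2 + sqrt(3)y/2)
= sqrt(3)x^2/4 + xy/2 - sqrt(3)y^2/4

This differs from the original expression xy, so it is NOT invariant.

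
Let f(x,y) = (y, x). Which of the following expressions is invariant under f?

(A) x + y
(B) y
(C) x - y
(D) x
A

For f(x,y) = (y, x):
After applying f: x' = y, y' = x. So x' + y' = y + x = x + y.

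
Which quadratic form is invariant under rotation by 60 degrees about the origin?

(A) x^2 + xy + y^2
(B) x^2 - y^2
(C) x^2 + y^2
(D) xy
C

Rotation by 60 degrees sends (x, y) to (x/2 - sqrt(3)y/2, sqrt(3)x/2 + y/2).
Substitute the transformed coordinates into each option and compare with the original:
(A) x^2 + xy + y^2  ->  (x/2 - sqrt(3)y/2)^2 + (x/2 - sqrt(3)y/2)(sqrt(3)x/2 + y/2) + (sqrt(3)x/2 + y/2)^2 = sqrt(3)x^2/4 + x^2 - xy/2 - sqrt(3)y^2/4 + y^2   [differs from x^2 + xy + y^2: not invariant]
(B) x^2 - y^2  ->  (x/2 - sqrt(3)y/2)^2 - (sqrt(3)x/2 + y/2)^2 = -x^2/2 - sqrt(3)xy + y^2/2   [differs from x^2 - y^2: not invariant]
(C) x^2 + y^2  ->  (x/2 - sqrt(3)y/2)^2 + (sqrt(3)x/2 + y/2)^2 = x^2 + y^2   [equals x^2 + y^2: invariant]
(D) xy  ->  (x/2 - sqrt(3)y/2)(sqrt(3)x/2 + y/2) = sqrt(3)x^2/4 - xy/2 - sqrt(3)y^2/4   [differs from xy: not invariant]

Only option (C), x^2 + y^2, is unchanged by the transformation.
x^2 + y^2 is the squared distance from the origin, which rotations preserve.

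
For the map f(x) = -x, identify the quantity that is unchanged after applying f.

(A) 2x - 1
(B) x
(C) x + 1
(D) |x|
D

For f(x) = -x:
Applying f replaces x by -x. Since |-x| = |x|, the absolute value is unchanged by f, whereas x -> -x, 2x - 1 -> -2x - 1 and x + 1 -> -x + 1 all change.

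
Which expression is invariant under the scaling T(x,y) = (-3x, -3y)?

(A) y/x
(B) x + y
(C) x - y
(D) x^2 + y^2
A

Under the uniform scaling T(x,y) = (-3x, -3y):
Substitute the transformed coordinates into each option and compare with the original:
(A) y/x  ->  (-3y)/(-3x) = y/x   [equals y/x: invariant]
(B) x + y  ->  (-3x) + (-3y) = -3x - 3y   [differs from x + y: not invariant]
(C) x - y  ->  (-3x) - (-3y) = -3x + 3y   [differs from x - y: not invariant]
(D) x^2 + y^2  ->  (-3x)^2 + (-3y)^2 = 9x^2 + 9y^2   [differs from x^2 + y^2: not invariant]

Only option (A), y/x, is unchanged by the transformation.
The common factor -3 cancels in a ratio of coordinates, while sums, products and sums of squares pick up factors of -3 or 9.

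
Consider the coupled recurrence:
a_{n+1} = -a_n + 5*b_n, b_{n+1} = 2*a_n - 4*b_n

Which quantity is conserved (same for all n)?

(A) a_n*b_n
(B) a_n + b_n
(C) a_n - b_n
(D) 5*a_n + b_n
B

Replace a_n by a_{n+1} = -a_n + 5*b_n and b_n by b_{n+1} = 2*a_n - 4*b_n in each option and simplify:
(A) a_n*b_n  ->  (-a_n + 5*b_n)*(2*a_n - 4*b_n) = -2*a_n^2 + 14*a_n*b_n - 20*b_n^2   [not conserved]
(B) a_n + b_n  ->  (-a_n + 5*b_n) + (2*a_n - 4*b_n) = a_n + b_n   [conserved]
(C) a_n - b_n  ->  (-a_n + 5*b_n) - (2*a_n - 4*b_n) = -3*a_n + 9*b_n   [not conserved]
(D) 5*a_n + b_n  ->  5*(-a_n + 5*b_n) + (2*a_n - 4*b_n) = -3*a_n + 21*b_n   [not conserved]

Only (B) a_n + b_n returns to itself after one step, so it is the conserved quantity.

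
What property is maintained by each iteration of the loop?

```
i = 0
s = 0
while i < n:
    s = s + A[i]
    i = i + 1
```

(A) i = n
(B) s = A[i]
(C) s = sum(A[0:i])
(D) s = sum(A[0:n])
C

A loop invariant must hold before the first iteration and be re-established by every execution of the body.

(C) s = sum(A[0:i]): Initially i = 0 and s = 0 = sum of the empty slice A[0:0]. If s = sum(A[0:i]) holds at the top of an iteration, the body sets s to sum(A[0:i]) + A[i] = sum(A[0:i+1]) and then i to i+1, so s = sum(A[0:i]) holds again. At exit i = n, giving s = sum(A[0:n]).

The other options fail:
(A) i = n: false initially (i = 0); it is the exit condition, not an invariant.
(B) s = A[i]: after the first iteration s = A[0] but i = 1, so s = A[i] compares s with the wrong element (and fails in general).
(D) s = sum(A[0:n]): false before the loop (s = 0, not the full sum) -- it only becomes true at exit.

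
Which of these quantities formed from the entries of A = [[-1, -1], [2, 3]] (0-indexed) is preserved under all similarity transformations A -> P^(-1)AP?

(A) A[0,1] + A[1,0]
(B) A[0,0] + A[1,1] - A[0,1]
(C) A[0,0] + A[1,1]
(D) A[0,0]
C

A[0,0] + A[1,1] is the trace of A. By the cyclic property of the trace, tr(P^(-1)AP) = tr(APP^(-1)) = tr(A), so it is the same for every matrix similar to A.

The other combinations are not similarity invariants. For example, take P = [[1, 1], [1, 2]] (det P = 1), so P^(-1) = [[2, -1], [-1, 1]] and
B = P^(-1)AP = [[-9, -14], [7, 11]].
Evaluating each option on A and on B:
(A) A[0,1] + A[1,0]: 1 for A, -7 for B -> changes
(B) A[0,0] + A[1,1] - A[0,1]: 3 for A, 16 for B -> changes
(C) A[0,0] + A[1,1]: 2 for A, 2 for B -> unchanged
(D) A[0,0]: -1 for A, -9 for B -> changes

Only (C) A[0,0] + A[1,1] = 2 survives (and it does so for every P, not just this one), so it is the invariant.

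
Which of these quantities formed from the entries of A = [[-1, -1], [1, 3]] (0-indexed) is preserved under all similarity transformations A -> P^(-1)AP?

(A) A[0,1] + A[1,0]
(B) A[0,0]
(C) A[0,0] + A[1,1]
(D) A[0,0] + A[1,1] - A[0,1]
C

A[0,0] + A[1,1] is the trace of A. By the cyclic property of the trace, tr(P^(-1)AP) = tr(APP^(-1)) = tr(A), so it is the same for every matrix similar to A.

The other combinations are not similarity invariants. For example, take P = [[1, -1], [0, 1]] (det P = 1), so P^(-1) = [[1, 1], [0, 1]] and
B = P^(-1)AP = [[0, 2], [1, 2]].
Evaluating each option on A and on B:
(A) A[0,1] + A[1,0]: 0 for A, 3 for B -> changes
(B) A[0,0]: -1 for A, 0 for B -> changes
(C) A[0,0] + A[1,1]: 2 for A, 2 for B -> unchanged
(D) A[0,0] + A[1,1] - A[0,1]: 3 for A, 0 for B -> changes

Only (C) A[0,0] + A[1,1] = 2 survives (and it does so for every P, not just this one), so it is the invariant.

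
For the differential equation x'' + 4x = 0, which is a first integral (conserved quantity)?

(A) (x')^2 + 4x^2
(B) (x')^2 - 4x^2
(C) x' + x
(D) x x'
A

A first integral I satisfies dI/dt = 0 along every solution. Differentiate each option and use the equation of motion:
(A) d/dt[(x')^2 + 4x^2] = 2x'x'' + 8x x' = 2x'(-4x) + 8x x' = 0
(B) d/dt[(x')^2 - 4x^2] = 2x'x'' - 8x x' = -16x x', not identically 0
(C) d/dt[x' + x] = x'' + x' = -4x + x', not identically 0
(D) d/dt[x x'] = (x')^2 + x x'' = (x')^2 - 4x^2, not identically 0

Only (A) has zero time-derivative. So the energy-like quantity (x')^2 + 4x^2 is the first integral.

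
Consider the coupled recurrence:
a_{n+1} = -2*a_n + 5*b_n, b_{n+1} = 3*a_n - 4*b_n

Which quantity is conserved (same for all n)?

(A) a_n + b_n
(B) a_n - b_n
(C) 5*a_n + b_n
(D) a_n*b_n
A

Replace a_n by a_{n+1} = -2*a_n + 5*b_n and b_n by b_{n+1} = 3*a_n - 4*b_n in each option and simplify:
(A) a_n + b_n  ->  (-2*a_n + 5*b_n) + (3*a_n - 4*b_n) = a_n + b_n   [conserved]
(B) a_n - b_n  ->  (-2*a_n + 5*b_n) - (3*a_n - 4*b_n) = -5*a_n + 9*b_n   [not conserved]
(C) 5*a_n + b_n  ->  5*(-2*a_n + 5*b_n) + (3*a_n - 4*b_n) = -7*a_n + 21*b_n   [not conserved]
(D) a_n*b_n  ->  (-2*a_n + 5*b_n)*(3*a_n - 4*b_n) = -6*a_n^2 + 23*a_n*b_n - 20*b_n^2   [not conserved]

Only (A) a_n + b_n returns to itself after one step, so it is the conserved quantity.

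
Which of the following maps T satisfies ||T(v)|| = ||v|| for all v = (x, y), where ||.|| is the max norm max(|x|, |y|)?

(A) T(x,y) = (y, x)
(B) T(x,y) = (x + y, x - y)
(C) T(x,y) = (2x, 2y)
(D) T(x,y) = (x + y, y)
A

A transformation preserves a norm if ||T(v)|| = ||v|| for every v; a single vector where the norm changes rules an option out.

(A) T(x,y) = (y, x): preserves the norm -- it only permutes the coordinates and/or flips signs, which leaves max(|x|, |y|) unchanged.
(B) T(x,y) = (x + y, x - y): v = (1, 1) has norm max(|1|, |1|) = 1, but T(v) = (2, 0) has norm 2 -- not preserved.
(C) T(x,y) = (2x, 2y): v = (1, 0) has norm max(|1|, |0|) = 1, but T(v) = (2, 0) has norm 2 -- not preserved.
(D) T(x,y) = (x + y, y): v = (1, 1) has norm max(|1|, |1|) = 1, but T(v) = (2, 1) has norm 2 -- not preserved.

Therefore the answer is (A).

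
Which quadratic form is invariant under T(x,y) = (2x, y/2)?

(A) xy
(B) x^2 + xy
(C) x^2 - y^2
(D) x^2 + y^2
A

T multiplies x by 2 and divides y by 2.
Substitute the transformed coordinates into each option and compare with the original:
(A) xy  ->  (2x)(y/2) = xy   [equals xy: invariant]
(B) x^2 + xy  ->  (2x)^2 + (2x)(y/2) = 4x^2 + xy   [differs from x^2 + xy: not invariant]
(C) x^2 - y^2  ->  (2x)^2 - (y/2)^2 = 4x^2 - y^2/4   [differs from x^2 - y^2: not invariant]
(D) x^2 + y^2  ->  (2x)^2 + (y/2)^2 = 4x^2 + y^2/4   [differs from x^2 + y^2: not invariant]

Only option (A), xy, is unchanged by the transformation.
The factors 2 and 1/2 cancel only in the pure product xy.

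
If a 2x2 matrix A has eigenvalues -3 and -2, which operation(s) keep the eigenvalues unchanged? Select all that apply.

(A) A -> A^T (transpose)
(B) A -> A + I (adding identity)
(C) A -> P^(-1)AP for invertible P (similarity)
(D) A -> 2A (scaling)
A and C

Eigenvalues are preserved by:
1. Similarity transformations: A -> P^(-1)AP (same characteristic polynomial)
2. Transpose: A^T has the same eigenvalues as A

Eigenvalues are NOT preserved by:
- Adding identity: eigenvalues become -3+1, -2+1
- Scaling: eigenvalues become -6, -4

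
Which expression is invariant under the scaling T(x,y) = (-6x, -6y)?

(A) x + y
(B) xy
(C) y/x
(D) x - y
C

Under the uniform scaling T(x,y) = (-6x, -6y):
Substitute the transformed coordinates into each option and compare with the original:
(A) x + y  ->  (-6x) + (-6y) = -6x - 6y   [differs from x + y: not invariant]
(B) xy  ->  (-6x)(-6y) = 36xy   [differs from xy: not invariant]
(C) y/x  ->  (-6y)/(-6x) = y/x   [equals y/x: invariant]
(D) x - y  ->  (-6x) - (-6y) = -6x + 6y   [differs from x - y: not invariant]

Only option (C), y/x, is unchanged by the transformation.
The common factor -6 cancels in a ratio of coordinates, while sums, products and sums of squares pick up factors of -6 or 36.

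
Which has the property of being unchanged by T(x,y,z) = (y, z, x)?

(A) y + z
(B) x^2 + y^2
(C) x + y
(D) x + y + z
D

Apply T(x,y,z) = (y, z, x) to each option, i.e. replace (x, y, z) by the transformed coordinates.
Substitute the transformed coordinates into each option and compare with the original:
(A) y + z  ->  (z) + (x) = x + z   [differs from y + z: not invariant]
(B) x^2 + y^2  ->  (y)^2 + (z)^2 = y^2 + z^2   [differs from x^2 + y^2: not invariant]
(C) x + y  ->  (y) + (z) = y + z   [differs from x + y: not invariant]
(D) x + y + z  ->  (y) + (z) + (x) = x + y + z   [equals x + y + z: invariant]

Only option (D), x + y + z, is unchanged by the transformation.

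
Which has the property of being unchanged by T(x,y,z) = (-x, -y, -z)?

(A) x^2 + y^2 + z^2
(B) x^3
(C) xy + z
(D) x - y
A

Apply T(x,y,z) = (-x, -y, -z) to each option, i.e. replace (x, y, z) by the transformed coordinates.
Substitute the transformed coordinates into each option and compare with the original:
(A) x^2 + y^2 + z^2  ->  (-x)^2 + (-y)^2 + (-z)^2 = x^2 + y^2 + z^2   [equals x^2 + y^2 + z^2: invariant]
(B) x^3  ->  (-x)^3 = -x^3   [differs from x^3: not invariant]
(C) xy + z  ->  (-x)(-y) + (-z) = xy - z   [differs from xy + z: not invariant]
(D) x - y  ->  (-x) - (-y) = -x + y   [differs from x - y: not invariant]

Only option (A), x^2 + y^2 + z^2, is unchanged by the transformation.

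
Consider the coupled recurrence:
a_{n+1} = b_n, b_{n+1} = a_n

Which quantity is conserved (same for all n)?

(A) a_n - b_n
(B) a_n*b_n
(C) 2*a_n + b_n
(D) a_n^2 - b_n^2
B

Replace a_n by a_{n+1} = b_n and b_n by b_{n+1} = a_n in each option and simplify:
(A) a_n - b_n  ->  (b_n) - (a_n) = -a_n + b_n   [not conserved]
(B) a_n*b_n  ->  (b_n)*(a_n) = a_n*b_n   [conserved]
(C) 2*a_n + b_n  ->  2*(b_n) + (a_n) = a_n + 2*b_n   [not conserved]
(D) a_n^2 - b_n^2  ->  (b_n)^2 - (a_n)^2 = -a_n^2 + b_n^2   [not conserved]

Only (B) a_n*b_n returns to itself after one step, so it is the conserved quantity.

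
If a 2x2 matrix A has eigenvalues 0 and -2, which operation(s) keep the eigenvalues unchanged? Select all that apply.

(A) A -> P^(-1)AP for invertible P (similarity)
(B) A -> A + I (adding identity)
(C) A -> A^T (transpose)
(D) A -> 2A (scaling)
A and C

Eigenvalues are preserved by:
1. Similarity transformations: A -> P^(-1)AP (same characteristic polynomial)
2. Transpose: A^T has the same eigenvalues as A

Eigenvalues are NOT preserved by:
- Adding identity: eigenvalues become 0+1, -2+1
- Scaling: eigenvalues become 0, -4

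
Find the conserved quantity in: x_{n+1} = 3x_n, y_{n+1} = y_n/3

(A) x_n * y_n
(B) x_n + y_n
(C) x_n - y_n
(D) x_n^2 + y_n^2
A

For the recurrence x_{n+1} = 3x_n, y_{n+1} = y_n/3:

x_{n+1} * y_{n+1} = (3x_n) * (y_n/3) = x_n * y_n
The product is conserved.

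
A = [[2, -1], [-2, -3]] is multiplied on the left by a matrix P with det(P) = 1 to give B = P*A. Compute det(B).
-8

By the multiplicative property of determinants, det(B) = det(P*A) = det(P) * det(A) = det(A),
so the determinant is invariant under multiplication by any determinant-1 matrix; we just need det(A).

det(A) = (2)(-3) - (-1)(-2) = -6 - 2 = -8

Therefore det(B) = 1 * (-8) = -8.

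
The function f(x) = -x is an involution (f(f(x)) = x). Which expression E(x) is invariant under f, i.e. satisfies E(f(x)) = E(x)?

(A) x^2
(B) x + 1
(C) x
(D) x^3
A

Replace x by f(x) = -x in each option and simplify. As a quick numerical cross-check, also compare E(5) with E(f(5)) = E(-5).

(A) x^2  ->  (-x)^2, which simplifies back to x^2; check: E(5) = 25, E(-5) = 25.   [invariant]
(B) x + 1  ->  (-x) + 1 = 1 - x; check: E(5) = 6 but E(-5) = -4.   [not invariant]
(C) x  ->  (-x) = -x; check: E(5) = 5 but E(-5) = -5.   [not invariant]
(D) x^3  ->  (-x)^3 = -x^3; check: E(5) = 125 but E(-5) = -125.   [not invariant]

Only (A) is unchanged. E is symmetric under swapping x with f(x) = -x, which is exactly what an involution does.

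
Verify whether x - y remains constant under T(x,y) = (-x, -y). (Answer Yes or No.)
No

Substitute T(x,y) = (-x, -y) into the expression and compare with the original.

Original: x - y
After applying T: (-x) - (-y) = -x + y

This differs from the original x - y (difference: -2x + 2y), so the expression is NOT invariant.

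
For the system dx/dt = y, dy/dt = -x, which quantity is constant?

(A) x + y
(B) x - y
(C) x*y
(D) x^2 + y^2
D

A first integral I satisfies dI/dt = 0 along every solution. Differentiate each option and use the equation of motion:
(A) d/dt[x + y] = y + (-x) = y - x, not identically 0
(B) d/dt[x - y] = y - (-x) = x + y, not identically 0
(C) d/dt[x*y] = (dx/dt)y + x(dy/dt) = y^2 - x^2, not identically 0
(D) d/dt[x^2 + y^2] = 2x*dx/dt + 2y*dy/dt = 2x*y + 2y*(-x) = 0

Only (D) has zero time-derivative. So x^2 + y^2 (the squared radius; trajectories are circles) is the conserved quantity.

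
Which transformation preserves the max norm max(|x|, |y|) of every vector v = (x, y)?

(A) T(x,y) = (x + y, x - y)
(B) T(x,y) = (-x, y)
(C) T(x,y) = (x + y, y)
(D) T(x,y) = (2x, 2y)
B

A transformation preserves a norm if ||T(v)|| = ||v|| for every v; a single vector where the norm changes rules an option out.

(A) T(x,y) = (x + y, x - y): v = (1, 1) has norm max(|1|, |1|) = 1, but T(v) = (2, 0) has norm 2 -- not preserved.
(B) T(x,y) = (-x, y): preserves the norm -- it only permutes the coordinates and/or flips signs, which leaves max(|x|, |y|) unchanged.
(C) T(x,y) = (x + y, y): v = (1, 1) has norm max(|1|, |1|) = 1, but T(v) = (2, 1) has norm 2 -- not preserved.
(D) T(x,y) = (2x, 2y): v = (1, 0) has norm max(|1|, |0|) = 1, but T(v) = (2, 0) has norm 2 -- not preserved.

Therefore the answer is (B).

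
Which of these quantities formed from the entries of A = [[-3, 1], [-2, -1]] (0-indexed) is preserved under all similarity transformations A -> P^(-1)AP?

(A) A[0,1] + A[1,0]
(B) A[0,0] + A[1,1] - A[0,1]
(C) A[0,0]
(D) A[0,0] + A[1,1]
D

A[0,0] + A[1,1] is the trace of A. By the cyclic property of the trace, tr(P^(-1)AP) = tr(APP^(-1)) = tr(A), so it is the same for every matrix similar to A.

The other combinations are not similarity invariants. For example, take P = [[1, 1], [1, 2]] (det P = 1), so P^(-1) = [[2, -1], [-1, 1]] and
B = P^(-1)AP = [[-1, 2], [-1, -3]].
Evaluating each option on A and on B:
(A) A[0,1] + A[1,0]: -1 for A, 1 for B -> changes
(B) A[0,0] + A[1,1] - A[0,1]: -5 for A, -6 for B -> changes
(C) A[0,0]: -3 for A, -1 for B -> changes
(D) A[0,0] + A[1,1]: -4 for A, -4 for B -> unchanged

Only (D) A[0,0] + A[1,1] = -4 survives (and it does so for every P, not just this one), so it is the invariant.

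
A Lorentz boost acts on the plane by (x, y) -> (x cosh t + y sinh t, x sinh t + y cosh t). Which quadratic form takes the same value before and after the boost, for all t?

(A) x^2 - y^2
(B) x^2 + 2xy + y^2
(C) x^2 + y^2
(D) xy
A

Write x' = x cosh t + y sinh t, y' = x sinh t + y cosh t and substitute into each option:
(A) x^2 - y^2: (x cosh t + y sinh t)^2 - (x sinh t + y cosh t)^2 = x^2(cosh^2 t - sinh^2 t) + 2xy(cosh t sinh t - sinh t cosh t) + y^2(sinh^2 t - cosh^2 t) = x^2 - y^2   [invariant, using cosh^2 t - sinh^2 t = 1]
(B) x^2 + 2xy + y^2: (x' + y')^2 with x' + y' = (x + y)(cosh t + sinh t) = (x + y)e^t, so it becomes (x + y)^2 e^(2t)   [not invariant for t != 0]
(C) x^2 + y^2: (x cosh t + y sinh t)^2 + (x sinh t + y cosh t)^2 = (x^2 + y^2)(cosh^2 t + sinh^2 t) + 4xy sinh t cosh t = (x^2 + y^2) cosh 2t + 2xy sinh 2t   [not invariant for t != 0]
(D) xy: (x cosh t + y sinh t)(x sinh t + y cosh t) = xy(cosh^2 t + sinh^2 t) + (x^2 + y^2) sinh t cosh t = xy cosh 2t + (x^2 + y^2)(sinh 2t)/2   [not invariant for t != 0]

Only (A) x^2 - y^2 is unchanged; it is the Minkowski form preserved by Lorentz boosts, just as x^2 + y^2 is preserved by ordinary rotations.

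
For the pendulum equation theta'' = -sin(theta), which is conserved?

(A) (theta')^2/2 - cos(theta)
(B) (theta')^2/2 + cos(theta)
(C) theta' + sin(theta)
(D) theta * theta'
A

A first integral I satisfies dI/dt = 0 along every solution. Differentiate each option and use the equation of motion:
(A) d/dt[(theta')^2/2 - cos(theta)] = theta' theta'' + sin(theta) theta' = theta'(-sin(theta)) + theta' sin(theta) = 0
(B) d/dt[(theta')^2/2 + cos(theta)] = theta' theta'' - sin(theta) theta' = -2 theta' sin(theta), not identically 0
(C) d/dt[theta' + sin(theta)] = theta'' + cos(theta) theta' = -sin(theta) + theta' cos(theta), not identically 0
(D) d/dt[theta * theta'] = (theta')^2 + theta theta'' = (theta')^2 - theta sin(theta), not identically 0

Only (A) has zero time-derivative. This is the total energy: kinetic (theta')^2/2 plus potential -cos(theta).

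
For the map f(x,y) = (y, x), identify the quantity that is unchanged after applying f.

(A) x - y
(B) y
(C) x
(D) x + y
D

For f(x,y) = (y, x):
After applying f: x' = y, y' = x. So x' + y' = y + x = x + y.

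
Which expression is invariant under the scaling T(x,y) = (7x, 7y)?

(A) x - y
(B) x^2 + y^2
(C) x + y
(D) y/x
D

Under the uniform scaling T(x,y) = (7x, 7y):
Substitute the transformed coordinates into each option and compare with the original:
(A) x - y  ->  (7x) - (7y) = 7x - 7y   [differs from x - y: not invariant]
(B) x^2 + y^2  ->  (7x)^2 + (7y)^2 = 49x^2 + 49y^2   [differs from x^2 + y^2: not invariant]
(C) x + y  ->  (7x) + (7y) = 7x + 7y   [differs from x + y: not invariant]
(D) y/x  ->  (7y)/(7x) = y/x   [equals y/x: invariant]

Only option (D), y/x, is unchanged by the transformation.
The common factor 7 cancels in a ratio of coordinates, while sums, products and sums of squares pick up factors of 7 or 49.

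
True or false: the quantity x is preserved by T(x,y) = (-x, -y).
False

Substitute T(x,y) = (-x, -y) into the expression and compare with the original.

Original: x
After applying T: (-x) = -x

This differs from the original x (difference: -2x), so the expression is NOT invariant.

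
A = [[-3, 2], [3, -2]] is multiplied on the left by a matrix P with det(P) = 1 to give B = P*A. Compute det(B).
0

By the multiplicative property of determinants, det(B) = det(P*A) = det(P) * det(A) = det(A),
so the determinant is invariant under multiplication by any determinant-1 matrix; we just need det(A).

det(A) = (-3)(-2) - (2)(3) = 6 - 6 = 0

Therefore det(B) = 1 * 0 = 0.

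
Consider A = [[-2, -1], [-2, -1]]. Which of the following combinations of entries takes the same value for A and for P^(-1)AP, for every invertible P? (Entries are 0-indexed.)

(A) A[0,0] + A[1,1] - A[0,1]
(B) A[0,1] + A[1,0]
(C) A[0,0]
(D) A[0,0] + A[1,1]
D

A[0,0] + A[1,1] is the trace of A. By the cyclic property of the trace, tr(P^(-1)AP) = tr(APP^(-1)) = tr(A), so it is the same for every matrix similar to A.

The other combinations are not similarity invariants. For example, take P = [[1, 1], [0, 1]] (det P = 1), so P^(-1) = [[1, -1], [0, 1]] and
B = P^(-1)AP = [[0, 0], [-2, -3]].
Evaluating each option on A and on B:
(A) A[0,0] + A[1,1] - A[0,1]: -2 for A, -3 for B -> changes
(B) A[0,1] + A[1,0]: -3 for A, -2 for B -> changes
(C) A[0,0]: -2 for A, 0 for B -> changes
(D) A[0,0] + A[1,1]: -3 for A, -3 for B -> unchanged

Only (D) A[0,0] + A[1,1] = -3 survives (and it does so for every P, not just this one), so it is the invariant.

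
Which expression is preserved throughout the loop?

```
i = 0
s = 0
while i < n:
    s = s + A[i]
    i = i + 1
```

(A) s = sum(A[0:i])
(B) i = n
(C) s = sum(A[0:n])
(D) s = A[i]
A

A loop invariant must hold before the first iteration and be re-established by every execution of the body.

(A) s = sum(A[0:i]): Initially i = 0 and s = 0 = sum of the empty slice A[0:0]. If s = sum(A[0:i]) holds at the top of an iteration, the body sets s to sum(A[0:i]) + A[i] = sum(A[0:i+1]) and then i to i+1, so s = sum(A[0:i]) holds again. At exit i = n, giving s = sum(A[0:n]).

The other options fail:
(B) i = n: false initially (i = 0); it is the exit condition, not an invariant.
(C) s = sum(A[0:n]): false before the loop (s = 0, not the full sum) -- it only becomes true at exit.
(D) s = A[i]: after the first iteration s = A[0] but i = 1, so s = A[i] compares s with the wrong element (and fails in general).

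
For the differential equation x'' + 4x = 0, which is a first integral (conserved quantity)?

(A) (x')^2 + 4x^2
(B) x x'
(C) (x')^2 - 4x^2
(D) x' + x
A

A first integral I satisfies dI/dt = 0 along every solution. Differentiate each option and use the equation of motion:
(A) d/dt[(x')^2 + 4x^2] = 2x'x'' + 8x x' = 2x'(-4x) + 8x x' = 0
(B) d/dt[x x'] = (x')^2 + x x'' = (x')^2 - 4x^2, not identically 0
(C) d/dt[(x')^2 - 4x^2] = 2x'x'' - 8x x' = -16x x', not identically 0
(D) d/dt[x' + x] = x'' + x' = -4x + x', not identically 0

Only (A) has zero time-derivative. So the energy-like quantity (x')^2 + 4x^2 is the first integral.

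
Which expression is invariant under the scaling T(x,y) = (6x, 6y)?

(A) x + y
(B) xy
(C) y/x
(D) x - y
C

Under the uniform scaling T(x,y) = (6x, 6y):
Substitute the transformed coordinates into each option and compare with the original:
(A) x + y  ->  (6x) + (6y) = 6x + 6y   [differs from x + y: not invariant]
(B) xy  ->  (6x)(6y) = 36xy   [differs from xy: not invariant]
(C) y/x  ->  (6y)/(6x) = y/x   [equals y/x: invariant]
(D) x - y  ->  (6x) - (6y) = 6x - 6y   [differs from x - y: not invariant]

Only option (C), y/x, is unchanged by the transformation.
The common factor 6 cancels in a ratio of coordinates, while sums, products and sums of squares pick up factors of 6 or 36.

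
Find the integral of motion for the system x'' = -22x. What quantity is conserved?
E = (x')^2 + 22x^2

Multiply the equation by x':
x' * x'' = -22x * x'
The left side is d/dt[(x')^2/2] and the right side is d/dt[-22x^2/2], so
d/dt[(x')^2/2 + 22x^2/2] = 0, i.e. (x')^2/2 + 22x^2/2 = constant.
Multiplying by 2, the integral of motion is E = (x')^2 + 22x^2.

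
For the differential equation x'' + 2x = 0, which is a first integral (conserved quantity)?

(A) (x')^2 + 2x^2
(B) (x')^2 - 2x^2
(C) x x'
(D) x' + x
A

A first integral I satisfies dI/dt = 0 along every solution. Differentiate each option and use the equation of motion:
(A) d/dt[(x')^2 + 2x^2] = 2x'x'' + 4x x' = 2x'(-2x) + 4x x' = 0
(B) d/dt[(x')^2 - 2x^2] = 2x'x'' - 4x x' = -8x x', not identically 0
(C) d/dt[x x'] = (x')^2 + x x'' = (x')^2 - 2x^2, not identically 0
(D) d/dt[x' + x] = x'' + x' = -2x + x', not identically 0

Only (A) has zero time-derivative. So the energy-like quantity (x')^2 + 2x^2 is the first integral.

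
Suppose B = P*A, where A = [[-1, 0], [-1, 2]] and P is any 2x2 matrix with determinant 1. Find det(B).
-2

By the multiplicative property of determinants, det(B) = det(P*A) = det(P) * det(A) = det(A),
so the determinant is invariant under multiplication by any determinant-1 matrix; we just need det(A).

det(A) = (-1)(2) - (0)(-1) = -2 - 0 = -2

Therefore det(B) = 1 * (-2) = -2.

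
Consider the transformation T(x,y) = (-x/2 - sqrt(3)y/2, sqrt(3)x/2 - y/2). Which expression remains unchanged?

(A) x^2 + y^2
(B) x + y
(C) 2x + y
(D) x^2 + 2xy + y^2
A

An expression E(x,y) is invariant under T if E(T(x,y)) = E(x,y). Here T(x,y) = (-x/2 - sqrt(3)y/2, sqrt(3)x/2 - y/2).
Substitute the transformed coordinates into each option and compare with the original:
(A) x^2 + y^2  ->  (-x/2 - sqrt(3)y/2)^2 + (sqrt(3)x/2 - y/2)^2 = x^2 + y^2   [equals x^2 + y^2: invariant]
(B) x + y  ->  (-x/2 - sqrt(3)y/2) + (sqrt(3)x/2 - y/2) = -x/2 + sqrt(3)x/2 - sqrt(3)y/2 - y/2   [differs from x + y: not invariant]
(C) 2x + y  ->  2(-x/2 - sqrt(3)y/2) + (sqrt(3)x/2 - y/2) = -x + sqrt(3)x/2 - sqrt(3)y - y/2   [differs from 2x + y: not invariant]
(D) x^2 + 2xy + y^2  ->  (-x/2 - sqrt(3)y/2)^2 + 2(-x/2 - sqrt(3)y/2)(sqrt(3)x/2 - y/2) + (sqrt(3)x/2 - y/2)^2 = -sqrt(3)x^2/2 + x^2 - xy + sqrt(3)y^2/2 + y^2   [differs from x^2 + 2xy + y^2: not invariant]

Only option (A), x^2 + y^2, is unchanged by the transformation.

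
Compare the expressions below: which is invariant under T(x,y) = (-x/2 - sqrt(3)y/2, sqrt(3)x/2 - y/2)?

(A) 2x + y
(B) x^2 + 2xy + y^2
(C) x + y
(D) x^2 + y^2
D

An expression E(x,y) is invariant under T if E(T(x,y)) = E(x,y). Here T(x,y) = (-x/2 - sqrt(3)y/2, sqrt(3)x/2 - y/2).
Substitute the transformed coordinates into each option and compare with the original:
(A) 2x + y  ->  2(-x/2 - sqrt(3)y/2) + (sqrt(3)x/2 - y/2) = -x + sqrt(3)x/2 - sqrt(3)y - y/2   [differs from 2x + y: not invariant]
(B) x^2 + 2xy + y^2  ->  (-x/2 - sqrt(3)y/2)^2 + 2(-x/2 - sqrt(3)y/2)(sqrt(3)x/2 - y/2) + (sqrt(3)x/2 - y/2)^2 = -sqrt(3)x^2/2 + x^2 - xy + sqrt(3)y^2/2 + y^2   [differs from x^2 + 2xy + y^2: not invariant]
(C) x + y  ->  (-x/2 - sqrt(3)y/2) + (sqrt(3)x/2 - y/2) = -x/2 + sqrt(3)x/2 - sqrt(3)y/2 - y/2   [differs from x + y: not invariant]
(D) x^2 + y^2  ->  (-x/2 - sqrt(3)y/2)^2 + (sqrt(3)x/2 - y/2)^2 = x^2 + y^2   [equals x^2 + y^2: invariant]

Only option (D), x^2 + y^2, is unchanged by the transformation.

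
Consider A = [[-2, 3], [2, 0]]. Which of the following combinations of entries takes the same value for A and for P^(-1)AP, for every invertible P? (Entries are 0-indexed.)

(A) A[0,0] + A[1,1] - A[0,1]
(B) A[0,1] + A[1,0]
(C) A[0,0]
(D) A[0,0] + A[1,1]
D

A[0,0] + A[1,1] is the trace of A. By the cyclic property of the trace, tr(P^(-1)AP) = tr(APP^(-1)) = tr(A), so it is the same for every matrix similar to A.

The other combinations are not similarity invariants. For example, take P = [[1, 2], [0, 1]] (det P = 1), so P^(-1) = [[1, -2], [0, 1]] and
B = P^(-1)AP = [[-6, -9], [2, 4]].
Evaluating each option on A and on B:
(A) A[0,0] + A[1,1] - A[0,1]: -5 for A, 7 for B -> changes
(B) A[0,1] + A[1,0]: 5 for A, -7 for B -> changes
(C) A[0,0]: -2 for A, -6 for B -> changes
(D) A[0,0] + A[1,1]: -2 for A, -2 for B -> unchanged

Only (D) A[0,0] + A[1,1] = -2 survives (and it does so for every P, not just this one), so it is the invariant.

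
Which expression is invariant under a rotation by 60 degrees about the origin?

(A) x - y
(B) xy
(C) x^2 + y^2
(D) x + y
C

A rotation by 60 degrees sends (x, y) to (x/2 - sqrt(3)y/2, sqrt(3)x/2 + y/2).
Substitute the transformed coordinates into each option and compare with the original:
(A) x - y  ->  (x/2 - sqrt(3)y/2) - (sqrt(3)x/2 + y/2) = -sqrt(3)x/2 + x/2 - sqrt(3)y/2 - y/2   [differs from x - y: not invariant]
(B) xy  ->  (x/2 - sqrt(3)y/2)(sqrt(3)x/2 + y/2) = sqrt(3)x^2/4 - xy/2 - sqrt(3)y^2/4   [differs from xy: not invariant]
(C) x^2 + y^2  ->  (x/2 - sqrt(3)y/2)^2 + (sqrt(3)x/2 + y/2)^2 = x^2 + y^2   [equals x^2 + y^2: invariant]
(D) x + y  ->  (x/2 - sqrt(3)y/2) + (sqrt(3)x/2 + y/2) = x/2 + sqrt(3)x/2 - sqrt(3)y/2 + y/2   [differs from x + y: not invariant]

Only option (C), x^2 + y^2, is unchanged by the transformation.
Geometrically, x^2 + y^2 is the squared distance from the origin, which every rotation about the origin preserves.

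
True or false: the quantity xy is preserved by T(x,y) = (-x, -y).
True

Substitute T(x,y) = (-x, -y) into the expression and compare with the original.

Original: xy
After applying T: (-x)(-y) = xy

This is identical to the original xy, so the expression is invariant.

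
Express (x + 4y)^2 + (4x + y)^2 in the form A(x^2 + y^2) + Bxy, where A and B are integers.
17(x^2 + y^2) + 16xy

Expanding: (x + 4y)^2 = x^2 + 8xy + 16y^2
(4x + y)^2 = 16x^2 + 8xy + y^2
Sum = (1+16)(x^2+y^2) + 16xy = 17(x^2 + y^2) + 16xy
This is symmetric in x and y.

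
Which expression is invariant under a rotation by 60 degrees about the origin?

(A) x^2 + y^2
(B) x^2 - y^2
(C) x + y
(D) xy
A

A rotation by 60 degrees sends (x, y) to (x/2 - sqrt(3)y/2, sqrt(3)x/2 + y/2).
Substitute the transformed coordinates into each option and compare with the original:
(A) x^2 + y^2  ->  (x/2 - sqrt(3)y/2)^2 + (sqrt(3)x/2 + y/2)^2 = x^2 + y^2   [equals x^2 + y^2: invariant]
(B) x^2 - y^2  ->  (x/2 - sqrt(3)y/2)^2 - (sqrt(3)x/2 + y/2)^2 = -x^2/2 - sqrt(3)xy + y^2/2   [differs from x^2 - y^2: not invariant]
(C) x + y  ->  (x/2 - sqrt(3)y/2) + (sqrt(3)x/2 + y/2) = x/2 + sqrt(3)x/2 - sqrt(3)y/2 + y/2   [differs from x + y: not invariant]
(D) xy  ->  (x/2 - sqrt(3)y/2)(sqrt(3)x/2 + y/2) = sqrt(3)x^2/4 - xy/2 - sqrt(3)y^2/4   [differs from xy: not invariant]

Only option (A), x^2 + y^2, is unchanged by the transformation.
Geometrically, x^2 + y^2 is the squared distance from the origin, which every rotation about the origin preserves.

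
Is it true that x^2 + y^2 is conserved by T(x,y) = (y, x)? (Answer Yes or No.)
Yes

Substitute T(x,y) = (y, x) into the expression and compare with the original.

Original: x^2 + y^2
After applying T: (y)^2 + (x)^2 = x^2 + y^2

This is identical to the original x^2 + y^2, so the expression is invariant.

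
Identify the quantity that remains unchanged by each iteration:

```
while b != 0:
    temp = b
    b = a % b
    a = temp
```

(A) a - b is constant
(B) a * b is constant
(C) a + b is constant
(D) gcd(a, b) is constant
D

A loop invariant must hold before the first iteration and be re-established by every execution of the body.

(D) gcd(a, b) is constant: One iteration replaces (a, b) by (b, a mod b). Since a mod b = a - q*b for an integer q, any common divisor of a and b divides b and a mod b, and conversely; hence gcd(b, a mod b) = gcd(a, b). For instance (34, 11) -> (11, 1) keeps gcd = 1. At exit b = 0 and a = gcd of the original inputs.

The other options fail:
(A) a - b is constant: e.g. (a, b) = (34, 11) -> (11, 1): the difference goes from 23 to 10.
(B) a * b is constant: e.g. (a, b) = (34, 11) -> (11, 1): the product goes from 374 to 11.
(C) a + b is constant: e.g. (a, b) = (34, 11) -> (11, 1): the sum goes from 45 to 12.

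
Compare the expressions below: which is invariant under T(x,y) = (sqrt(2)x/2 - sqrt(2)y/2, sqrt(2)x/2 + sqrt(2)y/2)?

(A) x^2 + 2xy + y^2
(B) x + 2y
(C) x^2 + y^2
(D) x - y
C

An expression E(x,y) is invariant under T if E(T(x,y)) = E(x,y). Here T(x,y) = (sqrt(2)x/2 - sqrt(2)y/2, sqrt(2)x/2 + sqrt(2)y/2).
Substitute the transformed coordinates into each option and compare with the original:
(A) x^2 + 2xy + y^2  ->  (sqrt(2)x/2 - sqrt(2)y/2)^2 + 2(sqrt(2)x/2 - sqrt(2)y/2)(sqrt(2)x/2 + sqrt(2)y/2) + (sqrt(2)x/2 + sqrt(2)y/2)^2 = 2x^2   [differs from x^2 + 2xy + y^2: not invariant]
(B) x + 2y  ->  (sqrt(2)x/2 - sqrt(2)y/2) + 2(sqrt(2)x/2 + sqrt(2)y/2) = 3sqrt(2)x/2 + sqrt(2)y/2   [differs from x + 2y: not invariant]
(C) x^2 + y^2  ->  (sqrt(2)x/2 - sqrt(2)y/2)^2 + (sqrt(2)x/2 + sqrt(2)y/2)^2 = x^2 + y^2   [equals x^2 + y^2: invariant]
(D) x - y  ->  (sqrt(2)x/2 - sqrt(2)y/2) - (sqrt(2)x/2 + sqrt(2)y/2) = -sqrt(2)y   [differs from x - y: not invariant]

Only option (C), x^2 + y^2, is unchanged by the transformation.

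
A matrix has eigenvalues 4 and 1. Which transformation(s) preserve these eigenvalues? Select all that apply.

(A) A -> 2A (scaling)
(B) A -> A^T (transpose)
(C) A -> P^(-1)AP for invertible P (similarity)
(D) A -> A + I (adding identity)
B and C

Eigenvalues are preserved by:
1. Similarity transformations: A -> P^(-1)AP (same characteristic polynomial)
2. Transpose: A^T has the same eigenvalues as A

Eigenvalues are NOT preserved by:
- Adding identity: eigenvalues become 4+1, 1+1
- Scaling: eigenvalues become 8, 2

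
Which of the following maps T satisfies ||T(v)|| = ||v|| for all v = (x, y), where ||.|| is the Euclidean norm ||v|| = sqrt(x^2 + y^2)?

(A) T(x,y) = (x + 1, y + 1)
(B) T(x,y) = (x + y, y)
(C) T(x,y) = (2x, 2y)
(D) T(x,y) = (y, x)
D

A transformation preserves a norm if ||T(v)|| = ||v|| for every v; a single vector where the norm changes rules an option out.

(A) T(x,y) = (x + 1, y + 1): v = (1, 0) has norm sqrt((1)^2 + (0)^2) = 1, but T(v) = (2, 1) has norm sqrt(5) -- not preserved.
(B) T(x,y) = (x + y, y): v = (0, 1) has norm sqrt((0)^2 + (1)^2) = 1, but T(v) = (1, 1) has norm sqrt(2) -- not preserved.
(C) T(x,y) = (2x, 2y): v = (1, 0) has norm sqrt((1)^2 + (0)^2) = 1, but T(v) = (2, 0) has norm 2 -- not preserved.
(D) T(x,y) = (y, x): preserves the norm -- it is an orthogonal map (a rotation/reflection), and (y)^2 + (x)^2 simplifies to x^2 + y^2.

Therefore the answer is (D).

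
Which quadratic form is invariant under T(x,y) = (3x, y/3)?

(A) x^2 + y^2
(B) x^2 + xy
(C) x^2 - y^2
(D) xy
D

T multiplies x by 3 and divides y by 3.
Substitute the transformed coordinates into each option and compare with the original:
(A) x^2 + y^2  ->  (3x)^2 + (y/3)^2 = 9x^2 + y^2/9   [differs from x^2 + y^2: not invariant]
(B) x^2 + xy  ->  (3x)^2 + (3x)(y/3) = 9x^2 + xy   [differs from x^2 + xy: not invariant]
(C) x^2 - y^2  ->  (3x)^2 - (y/3)^2 = 9x^2 - y^2/9   [differs from x^2 - y^2: not invariant]
(D) xy  ->  (3x)(y/3) = xy   [equals xy: invariant]

Only option (D), xy, is unchanged by the transformation.
The factors 3 and 1/3 cancel only in the pure product xy.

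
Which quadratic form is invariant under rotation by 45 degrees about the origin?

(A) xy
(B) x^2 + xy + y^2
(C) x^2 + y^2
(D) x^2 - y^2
C

Rotation by 45 degrees sends (x, y) to (sqrt(2)x/2 - sqrt(2)y/2, sqrt(2)x/2 + sqrt(2)y/2).
Substitute the transformed coordinates into each option and compare with the original:
(A) xy  ->  (sqrt(2)x/2 - sqrt(2)y/2)(sqrt(2)x/2 + sqrt(2)y/2) = x^2/2 - y^2/2   [differs from xy: not invariant]
(B) x^2 + xy + y^2  ->  (sqrt(2)x/2 - sqrt(2)y/2)^2 + (sqrt(2)x/2 - sqrt(2)y/2)(sqrt(2)x/2 + sqrt(2)y/2) + (sqrt(2)x/2 + sqrt(2)y/2)^2 = 3x^2/2 + y^2/2   [differs from x^2 + xy + y^2: not invariant]
(C) x^2 + y^2  ->  (sqrt(2)x/2 - sqrt(2)y/2)^2 + (sqrt(2)x/2 + sqrt(2)y/2)^2 = x^2 + y^2   [equals x^2 + y^2: invariant]
(D) x^2 - y^2  ->  (sqrt(2)x/2 - sqrt(2)y/2)^2 - (sqrt(2)x/2 + sqrt(2)y/2)^2 = -2xy   [differs from x^2 - y^2: not invariant]

Only option (C), x^2 + y^2, is unchanged by the transformation.
x^2 + y^2 is the squared distance from the origin, which rotations preserve.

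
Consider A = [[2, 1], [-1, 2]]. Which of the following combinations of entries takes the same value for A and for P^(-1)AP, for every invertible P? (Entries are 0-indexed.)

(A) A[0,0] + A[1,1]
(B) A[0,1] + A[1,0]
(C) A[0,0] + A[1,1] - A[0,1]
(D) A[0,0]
A

A[0,0] + A[1,1] is the trace of A. By the cyclic property of the trace, tr(P^(-1)AP) = tr(APP^(-1)) = tr(A), so it is the same for every matrix similar to A.

The other combinations are not similarity invariants. For example, take P = [[1, 1], [1, 2]] (det P = 1), so P^(-1) = [[2, -1], [-1, 1]] and
B = P^(-1)AP = [[5, 5], [-2, -1]].
Evaluating each option on A and on B:
(A) A[0,0] + A[1,1]: 4 for A, 4 for B -> unchanged
(B) A[0,1] + A[1,0]: 0 for A, 3 for B -> changes
(C) A[0,0] + A[1,1] - A[0,1]: 3 for A, -1 for B -> changes
(D) A[0,0]: 2 for A, 5 for B -> changes

Only (A) A[0,0] + A[1,1] = 4 survives (and it does so for every P, not just this one), so it is the invariant.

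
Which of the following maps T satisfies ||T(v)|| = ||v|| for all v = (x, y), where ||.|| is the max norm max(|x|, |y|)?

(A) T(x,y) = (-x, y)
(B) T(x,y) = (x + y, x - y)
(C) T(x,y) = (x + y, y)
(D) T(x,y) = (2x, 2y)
A

A transformation preserves a norm if ||T(v)|| = ||v|| for every v; a single vector where the norm changes rules an option out.

(A) T(x,y) = (-x, y): preserves the norm -- it only permutes the coordinates and/or flips signs, which leaves max(|x|, |y|) unchanged.
(B) T(x,y) = (x + y, x - y): v = (1, 1) has norm max(|1|, |1|) = 1, but T(v) = (2, 0) has norm 2 -- not preserved.
(C) T(x,y) = (x + y, y): v = (1, 1) has norm max(|1|, |1|) = 1, but T(v) = (2, 1) has norm 2 -- not preserved.
(D) T(x,y) = (2x, 2y): v = (1, 0) has norm max(|1|, |0|) = 1, but T(v) = (2, 0) has norm 2 -- not preserved.

Therefore the answer is (A).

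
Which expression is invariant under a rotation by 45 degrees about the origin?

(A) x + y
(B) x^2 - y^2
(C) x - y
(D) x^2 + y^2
D

A rotation by 45 degrees sends (x, y) to (sqrt(2)x/2 - sqrt(2)y/2, sqrt(2)x/2 + sqrt(2)y/2).
Substitute the transformed coordinates into each option and compare with the original:
(A) x + y  ->  (sqrt(2)x/2 - sqrt(2)y/2) + (sqrt(2)x/2 + sqrt(2)y/2) = sqrt(2)x   [differs from x + y: not invariant]
(B) x^2 - y^2  ->  (sqrt(2)x/2 - sqrt(2)y/2)^2 - (sqrt(2)x/2 + sqrt(2)y/2)^2 = -2xy   [differs from x^2 - y^2: not invariant]
(C) x - y  ->  (sqrt(2)x/2 - sqrt(2)y/2) - (sqrt(2)x/2 + sqrt(2)y/2) = -sqrt(2)y   [differs from x - y: not invariant]
(D) x^2 + y^2  ->  (sqrt(2)x/2 - sqrt(2)y/2)^2 + (sqrt(2)x/2 + sqrt(2)y/2)^2 = x^2 + y^2   [equals x^2 + y^2: invariant]

Only option (D), x^2 + y^2, is unchanged by the transformation.
Geometrically, x^2 + y^2 is the squared distance from the origin, which every rotation about the origin preserves.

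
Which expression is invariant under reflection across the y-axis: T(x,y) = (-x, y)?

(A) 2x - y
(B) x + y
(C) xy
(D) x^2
D

The map is reflection across the y-axis: T(x,y) = (-x, y).
Substitute the transformed coordinates into each option and compare with the original:
(A) 2x - y  ->  2(-x) - (y) = -2x - y   [differs from 2x - y: not invariant]
(B) x + y  ->  (-x) + (y) = -x + y   [differs from x + y: not invariant]
(C) xy  ->  (-x)(y) = -xy   [differs from xy: not invariant]
(D) x^2  ->  (-x)^2 = x^2   [equals x^2: invariant]

Only option (D), x^2, is unchanged by the transformation.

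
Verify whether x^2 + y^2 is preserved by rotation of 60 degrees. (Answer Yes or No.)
Yes

Applying rotation by 60 degrees: x' = x*cos(60 degrees) - y*sin(60 degrees) = x/2 - sqrt(3)y/2, y' = x*sin(60 degrees) + y*cos(60 degrees) = sqrt(3)x/2 + y/2

Substituting into x^2 + y^2:
(x/2 - sqrt(3)y/2)^2 + (sqrt(3)x/2 + y/2)^2
= x^2 + y^2

This equals the original expression x^2 + y^2, so it IS invariant.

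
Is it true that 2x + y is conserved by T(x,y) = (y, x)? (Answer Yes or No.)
No

Substitute T(x,y) = (y, x) into the expression and compare with the original.

Original: 2x + y
After applying T: 2(y) + (x) = x + 2y

This differs from the original 2x + y (difference: -x + y), so the expression is NOT invariant.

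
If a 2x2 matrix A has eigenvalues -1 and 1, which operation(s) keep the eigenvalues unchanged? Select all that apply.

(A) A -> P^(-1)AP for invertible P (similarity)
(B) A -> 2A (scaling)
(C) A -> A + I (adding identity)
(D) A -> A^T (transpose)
A and D

Eigenvalues are preserved by:
1. Similarity transformations: A -> P^(-1)AP (same characteristic polynomial)
2. Transpose: A^T has the same eigenvalues as A

Eigenvalues are NOT preserved by:
- Adding identity: eigenvalues become -1+1, 1+1
- Scaling: eigenvalues become -2, 2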